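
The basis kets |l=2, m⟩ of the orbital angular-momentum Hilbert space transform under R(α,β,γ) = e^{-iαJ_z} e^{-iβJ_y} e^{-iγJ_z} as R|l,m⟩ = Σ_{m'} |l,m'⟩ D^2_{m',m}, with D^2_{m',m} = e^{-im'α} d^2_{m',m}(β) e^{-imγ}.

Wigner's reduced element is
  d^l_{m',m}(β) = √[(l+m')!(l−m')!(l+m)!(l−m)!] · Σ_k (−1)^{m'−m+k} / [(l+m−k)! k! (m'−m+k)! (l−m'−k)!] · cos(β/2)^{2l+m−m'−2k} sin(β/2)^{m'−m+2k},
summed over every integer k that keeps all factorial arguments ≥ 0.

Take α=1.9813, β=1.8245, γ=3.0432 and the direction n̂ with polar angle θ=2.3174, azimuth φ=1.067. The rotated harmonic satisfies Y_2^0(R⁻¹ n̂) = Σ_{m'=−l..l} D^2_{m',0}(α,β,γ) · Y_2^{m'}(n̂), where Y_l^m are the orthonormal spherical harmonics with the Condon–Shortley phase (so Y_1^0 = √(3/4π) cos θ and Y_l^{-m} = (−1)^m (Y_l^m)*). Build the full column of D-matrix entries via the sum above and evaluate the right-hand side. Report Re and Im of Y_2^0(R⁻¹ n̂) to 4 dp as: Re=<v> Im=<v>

Need the full column D^2_{m',0} for m'=−2..2 at α=1.9813, β=1.8245, γ=3.0432.
cos(β/2)=0.611968, sin(β/2)=0.790883
d^2_{-2,0}: single k=2 term ⇒ +0.573795;  D = -0.391032-0.419922i
d^2_{-1,0}: k∈[1..2] ⇒ +0.443990 -0.741550 = -0.297560;  D = +0.118747-0.272838i
d^2_{0,0}: k∈[0..2] ⇒ +0.140254 -0.937004 +0.391244 = -0.405505;  D = -0.405505+0.000000i
d^2_{1,0}: k∈[0..1] ⇒ -0.443990 +0.741550 = +0.297560;  D = -0.118747-0.272838i
d^2_{2,0}: single k=0 term ⇒ +0.573795;  D = -0.391032+0.419922i
Y_2^{m'}(θ=2.3174,φ=1.067) and Σ D·Y over m':
  (-0.3910-0.4199i)·(-0.1111-0.1760i)  (+0.1187-0.2728i)·(-0.1859+0.3373i)  (-0.4055+0.0000i)·(+0.1210+0.0000i)  (-0.1187-0.2728i)·(+0.1859+0.3373i)  (-0.3910+0.4199i)·(-0.1111+0.1760i)
Y_2^0(R⁻¹ n̂) = +0.029917+0.000000i

Re=0.0299 Im=0.0000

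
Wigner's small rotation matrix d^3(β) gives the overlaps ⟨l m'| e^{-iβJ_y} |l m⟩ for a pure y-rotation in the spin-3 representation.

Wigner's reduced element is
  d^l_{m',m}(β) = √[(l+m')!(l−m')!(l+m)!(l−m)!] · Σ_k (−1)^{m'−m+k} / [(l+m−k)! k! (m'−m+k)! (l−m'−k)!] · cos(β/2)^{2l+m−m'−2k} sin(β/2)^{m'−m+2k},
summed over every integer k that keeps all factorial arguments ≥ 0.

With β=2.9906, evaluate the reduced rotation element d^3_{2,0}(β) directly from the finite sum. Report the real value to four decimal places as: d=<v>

d^3_{2,0}(β=2.9906) via Wigner's sum:
With c≡cos(β/2)=0.075425 and s≡sin(β/2)=0.997152, N=[120·1·6·6]^{1/2}=65.726707
k: max(0,(0)−(2))=0 … min(3+(0),3−(2))=1
  k=0: (−1)^2·65.7267/(12)·0.0754^4·0.9972^2 = +0.000176
  k=1: (−1)^3·65.7267/(12)·0.0754^2·0.9972^4 = -0.030806
d^3_{2,0}(2.9906) = +0.000176 -0.030806 = -0.030629

d=-0.0306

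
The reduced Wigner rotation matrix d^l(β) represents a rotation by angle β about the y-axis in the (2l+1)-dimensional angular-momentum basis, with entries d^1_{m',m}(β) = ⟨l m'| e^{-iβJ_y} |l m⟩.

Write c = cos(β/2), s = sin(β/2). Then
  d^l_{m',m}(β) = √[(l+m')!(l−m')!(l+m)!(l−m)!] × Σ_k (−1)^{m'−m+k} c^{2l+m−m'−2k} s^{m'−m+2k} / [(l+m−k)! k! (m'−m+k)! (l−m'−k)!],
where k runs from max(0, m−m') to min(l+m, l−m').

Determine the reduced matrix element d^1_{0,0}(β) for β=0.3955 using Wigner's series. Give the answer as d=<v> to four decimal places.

d=0.9228

d^1_{0,0}(β=0.3955) via Wigner's sum:
Half-angle: c=0.980511, s=0.196464. N=√(1·1·1·1)=1.000000
k∈{0,1} keeps every argument non-negative
  k=0: (−1)^0·1.0000/(1)·0.9805^2·0.1965^0 = +0.961402
  k=1: (−1)^1·1.0000/(1)·0.9805^0·0.1965^2 = -0.038598
d^1_{0,0}(0.3955) = +0.961402 -0.038598 = +0.922804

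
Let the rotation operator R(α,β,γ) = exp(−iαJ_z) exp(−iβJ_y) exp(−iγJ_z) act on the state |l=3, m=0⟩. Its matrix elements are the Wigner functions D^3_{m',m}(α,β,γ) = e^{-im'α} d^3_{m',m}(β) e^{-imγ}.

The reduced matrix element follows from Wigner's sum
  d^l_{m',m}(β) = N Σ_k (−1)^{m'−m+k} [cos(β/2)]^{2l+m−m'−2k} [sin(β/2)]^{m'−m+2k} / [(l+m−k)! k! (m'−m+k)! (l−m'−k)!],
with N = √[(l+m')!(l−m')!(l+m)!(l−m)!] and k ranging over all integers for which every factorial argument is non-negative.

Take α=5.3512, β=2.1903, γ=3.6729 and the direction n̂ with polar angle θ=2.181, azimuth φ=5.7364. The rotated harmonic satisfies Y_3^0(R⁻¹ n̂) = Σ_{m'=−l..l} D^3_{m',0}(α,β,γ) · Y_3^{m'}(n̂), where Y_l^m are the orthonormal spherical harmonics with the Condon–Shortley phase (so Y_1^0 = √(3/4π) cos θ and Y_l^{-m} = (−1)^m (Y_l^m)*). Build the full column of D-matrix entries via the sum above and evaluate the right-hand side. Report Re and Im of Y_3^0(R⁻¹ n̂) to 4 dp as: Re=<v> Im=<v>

Re=0.5404 Im=0.0000

Need the full column D^3_{m',0} for m'=−3..3 at α=5.3512, β=2.1903, γ=3.6729.
cos(β/2)=0.457913, sin(β/2)=0.888997
d^3_{-3,0}: single k=3 term ⇒ +0.301693;  D = -0.283851-0.102212i
d^3_{-2,0}: k∈[2..3] ⇒ +0.190324 -0.717345 = -0.527021;  D = +0.152305+0.504533i
d^3_{-1,0}: k∈[1..3] ⇒ +0.062002 -0.701071 +0.880795 = +0.241727;  D = +0.144127-0.194059i
d^3_{0,0}: k∈[0..3] ⇒ +0.009219 -0.312734 +1.178718 -0.493630 = +0.381573;  D = +0.381573+0.000000i
d^3_{1,0}: k∈[0..2] ⇒ -0.062002 +0.701071 -0.880795 = -0.241727;  D = -0.144127-0.194059i
d^3_{2,0}: k∈[0..1] ⇒ +0.190324 -0.717345 = -0.527021;  D = +0.152305-0.504533i
d^3_{3,0}: single k=0 term ⇒ -0.301693;  D = +0.283851-0.102212i
Y_3^{m'}(θ=2.181,φ=5.7364) and Σ D·Y over m':
  (-0.2839-0.1022i)·(-0.0160+0.2291i)  (+0.1523+0.5045i)·(-0.1807-0.3494i)  (+0.1441-0.1941i)·(+0.1452+0.0884i)  (+0.3816+0.0000i)·(+0.2904+0.0000i)  (-0.1441-0.1941i)·(-0.1452+0.0884i)  (+0.1523-0.5045i)·(-0.1807+0.3494i)  (+0.2839-0.1022i)·(+0.0160+0.2291i)
Y_3^0(R⁻¹ n̂) = +0.540398-0.000000i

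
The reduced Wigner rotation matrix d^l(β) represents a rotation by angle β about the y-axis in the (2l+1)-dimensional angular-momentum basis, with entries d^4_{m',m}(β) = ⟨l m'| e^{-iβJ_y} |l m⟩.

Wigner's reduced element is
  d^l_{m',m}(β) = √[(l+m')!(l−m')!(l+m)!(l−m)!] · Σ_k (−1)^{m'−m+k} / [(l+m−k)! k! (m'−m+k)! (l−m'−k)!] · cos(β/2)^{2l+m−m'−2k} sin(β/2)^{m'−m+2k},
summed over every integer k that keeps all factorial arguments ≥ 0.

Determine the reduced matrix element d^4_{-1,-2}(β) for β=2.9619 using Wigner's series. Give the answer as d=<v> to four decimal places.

d=-0.0099

d^4_{-1,-2}(β=2.9619) via Wigner's sum:
With c≡cos(β/2)=0.089725 and s≡sin(β/2)=0.995967, N=[6·120·2·720]^{1/2}=1018.233765
k∈{0,1,2} keeps every argument non-negative
  k=0: (−1)^1·1018.2338/(240)·0.0897^7·0.9960^1 = -0.000000
  k=1: (−1)^2·1018.2338/(48)·0.0897^5·0.9960^3 = +0.000122
  k=2: (−1)^3·1018.2338/(72)·0.0897^3·0.9960^5 = -0.010011
d^4_{-1,-2}(2.9619) = -0.000000 +0.000122 -0.010011 = -0.009890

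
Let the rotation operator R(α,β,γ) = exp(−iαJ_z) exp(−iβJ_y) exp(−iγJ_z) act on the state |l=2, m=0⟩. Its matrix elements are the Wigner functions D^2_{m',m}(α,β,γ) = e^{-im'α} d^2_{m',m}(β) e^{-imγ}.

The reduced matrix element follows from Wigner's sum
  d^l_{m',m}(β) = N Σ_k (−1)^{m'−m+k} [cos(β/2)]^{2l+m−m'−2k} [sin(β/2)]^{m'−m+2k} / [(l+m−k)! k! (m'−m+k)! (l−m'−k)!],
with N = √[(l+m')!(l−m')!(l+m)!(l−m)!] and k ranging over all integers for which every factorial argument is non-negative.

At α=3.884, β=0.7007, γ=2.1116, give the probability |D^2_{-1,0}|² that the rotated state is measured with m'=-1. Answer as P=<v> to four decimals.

First d^2_{-1,0}(β=0.7007), then the phase factors e^{-i(-1)α} and e^{-i(0)γ}:
c=cos(0.7007/2)=0.939253, s=sin(0.7007/2)=0.343227; N=√[1·6·2·2]=4.898979
k: max(0,(0)−(-1))=1 … min(2+(0),2−(-1))=2
  k=1: (−1)^0·4.8990/(2)·0.9393^3·0.3432^1 = +0.696633
  k=2: (−1)^1·4.8990/(2)·0.9393^1·0.3432^3 = -0.093025
d^2_{-1,0}(0.7007) = +0.696633 -0.093025 = +0.603607
|D^2_{-1,0}|² = |d^2_{-1,0}(β)|² = (+0.603607)² = 0.364342 (the z-rotation phases have unit modulus)

P=0.3643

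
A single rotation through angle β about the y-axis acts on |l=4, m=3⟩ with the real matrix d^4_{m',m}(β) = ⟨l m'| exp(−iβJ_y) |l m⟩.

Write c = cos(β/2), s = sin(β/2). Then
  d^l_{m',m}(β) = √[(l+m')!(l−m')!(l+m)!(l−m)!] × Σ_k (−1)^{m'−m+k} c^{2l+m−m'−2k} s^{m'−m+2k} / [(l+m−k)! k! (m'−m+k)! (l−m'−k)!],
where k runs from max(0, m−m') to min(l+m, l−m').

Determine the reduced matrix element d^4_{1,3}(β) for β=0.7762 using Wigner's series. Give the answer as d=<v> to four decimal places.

d=0.5158

d^4_{1,3}(β=0.7762) via Wigner's sum:
With c≡cos(β/2)=0.925630 and s≡sin(β/2)=0.378430, N=[120·6·5040·1]^{1/2}=1904.940944
Admissible k: 2..3 (factorial args all ≥0)
  k=2: (−1)^0·1904.9409/(240)·0.9256^6·0.3784^2 = +0.714934
  k=3: (−1)^1·1904.9409/(144)·0.9256^4·0.3784^4 = -0.199165
d^4_{1,3}(0.7762) = +0.714934 -0.199165 = +0.515770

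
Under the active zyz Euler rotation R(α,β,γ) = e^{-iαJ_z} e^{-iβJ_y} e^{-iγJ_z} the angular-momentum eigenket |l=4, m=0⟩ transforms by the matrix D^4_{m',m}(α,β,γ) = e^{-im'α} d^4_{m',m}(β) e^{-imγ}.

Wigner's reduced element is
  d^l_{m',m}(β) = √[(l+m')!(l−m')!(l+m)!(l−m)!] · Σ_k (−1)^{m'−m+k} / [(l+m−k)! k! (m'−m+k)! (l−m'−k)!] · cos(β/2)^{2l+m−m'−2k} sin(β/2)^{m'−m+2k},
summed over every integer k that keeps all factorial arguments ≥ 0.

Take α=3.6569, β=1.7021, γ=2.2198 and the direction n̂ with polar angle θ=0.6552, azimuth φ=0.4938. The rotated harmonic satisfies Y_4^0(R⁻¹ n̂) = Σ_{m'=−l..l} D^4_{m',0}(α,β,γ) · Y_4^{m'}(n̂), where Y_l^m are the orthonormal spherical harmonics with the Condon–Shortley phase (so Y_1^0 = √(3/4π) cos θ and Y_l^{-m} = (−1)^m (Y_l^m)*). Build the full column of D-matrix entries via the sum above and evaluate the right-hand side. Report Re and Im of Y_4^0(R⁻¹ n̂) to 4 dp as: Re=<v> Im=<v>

Need the full column D^4_{m',0} for m'=−4..4 at α=3.6569, β=1.7021, γ=2.2198.
cos(β/2)=0.659194, sin(β/2)=0.751973
d^4_{-4,0}: single k=4 term ⇒ +0.505139;  D = -0.237924+0.445598i
d^4_{-3,0}: k∈[3..4] ⇒ +0.626234 -0.814920 = -0.188686;  D = +0.004693+0.188627i
d^4_{-2,0}: k∈[2..4] ⇒ +0.440154 -1.527396 +0.745351 = -0.341891;  D = -0.175832-0.293211i
d^4_{-1,0}: k∈[1..4] ⇒ +0.181890 -1.420166 +1.848064 -0.400815 = +0.208974;  D = -0.181837-0.102983i
d^4_{0,0}: k∈[0..4] ⇒ +0.035654 -0.742341 +2.173523 -1.257071 +0.102239 = +0.312004;  D = +0.312004+0.000000i
d^4_{1,0}: k∈[0..3] ⇒ -0.181890 +1.420166 -1.848064 +0.400815 = -0.208974;  D = +0.181837-0.102983i
d^4_{2,0}: k∈[0..2] ⇒ +0.440154 -1.527396 +0.745351 = -0.341891;  D = -0.175832+0.293211i
d^4_{3,0}: k∈[0..1] ⇒ -0.626234 +0.814920 = +0.188686;  D = -0.004693+0.188627i
d^4_{4,0}: single k=0 term ⇒ +0.505139;  D = -0.237924-0.445598i
Y_4^{m'}(θ=0.6552,φ=0.4938) and Σ D·Y over m':
  (-0.2379+0.4456i)·(-0.0240-0.0561i)  (+0.0047+0.1886i)·(+0.0200-0.2236i)  (-0.1758-0.2932i)·(+0.2326-0.3526i)  (-0.1818-0.1030i)·(+0.2820-0.1518i)  (+0.3120+0.0000i)·(-0.2144+0.0000i)  (+0.1818-0.1030i)·(-0.2820-0.1518i)  (-0.1758+0.2932i)·(+0.2326+0.3526i)  (-0.0047+0.1886i)·(-0.0200-0.2236i)  (-0.2379-0.4456i)·(-0.0240+0.0561i)
Y_4^0(R⁻¹ n̂) = -0.343320+0.000000i

Re=-0.3433 Im=0.0000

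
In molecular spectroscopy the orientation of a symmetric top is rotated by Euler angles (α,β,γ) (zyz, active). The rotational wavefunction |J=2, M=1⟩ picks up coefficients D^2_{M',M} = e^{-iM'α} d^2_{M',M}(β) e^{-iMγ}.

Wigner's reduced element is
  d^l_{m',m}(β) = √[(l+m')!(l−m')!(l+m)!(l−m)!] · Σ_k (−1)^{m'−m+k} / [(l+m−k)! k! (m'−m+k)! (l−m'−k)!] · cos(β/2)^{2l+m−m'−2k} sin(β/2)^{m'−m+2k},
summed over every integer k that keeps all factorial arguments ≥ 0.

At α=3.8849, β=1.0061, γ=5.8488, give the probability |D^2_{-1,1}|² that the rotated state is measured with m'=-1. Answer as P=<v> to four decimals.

P=0.2315

Split into d^2_{-1,1}(β=1.0061) × two z-phases.
Half-angle: c=0.876116, s=0.482100. N=√(1·6·6·1)=6.000000
Admissible k: 2..3 (factorial args all ≥0)
  k=2: (−1)^0·6.0000/(2)·0.8761^2·0.4821^2 = +0.535203
  k=3: (−1)^1·6.0000/(6)·0.8761^0·0.4821^4 = -0.054019
d^2_{-1,1}(1.0061) = +0.535203 -0.054019 = +0.481184
|D^2_{-1,1}|² = |d^2_{-1,1}(β)|² = (+0.481184)² = 0.231538 (the z-rotation phases have unit modulus)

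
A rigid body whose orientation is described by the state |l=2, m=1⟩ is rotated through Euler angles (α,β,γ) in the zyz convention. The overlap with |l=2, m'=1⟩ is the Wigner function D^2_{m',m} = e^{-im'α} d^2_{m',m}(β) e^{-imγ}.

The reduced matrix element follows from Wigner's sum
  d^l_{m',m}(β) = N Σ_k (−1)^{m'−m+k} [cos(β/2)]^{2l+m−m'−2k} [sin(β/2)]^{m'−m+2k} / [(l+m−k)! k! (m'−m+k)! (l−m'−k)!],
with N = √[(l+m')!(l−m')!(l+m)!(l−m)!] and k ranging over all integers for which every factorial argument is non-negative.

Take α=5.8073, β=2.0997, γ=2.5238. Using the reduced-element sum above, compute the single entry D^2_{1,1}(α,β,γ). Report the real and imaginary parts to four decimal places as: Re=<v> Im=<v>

Re=0.2285 Im=0.4421

D^2_{1,1}(5.8073,2.0997,2.5238) = e^{-i·1·5.8073}·d^2_{1,1}(2.0997)·e^{-i·1·2.5238}. Compute d first:
c=cos(2.0997/2)=0.497701, s=sin(2.0997/2)=0.867349; N=√[6·1·6·1]=6.000000
Admissible k: 0..1 (factorial args all ≥0)
  k=0: (−1)^0·6.0000/(6)·0.4977^4·0.8673^0 = +0.061358
  k=1: (−1)^1·6.0000/(2)·0.4977^2·0.8673^2 = -0.559044
d^2_{1,1}(2.0997) = +0.061358 -0.559044 = -0.497685
Phases: e^{-i·(1)·5.8073}=+0.888887+0.458126i, e^{-i·(1)·2.5238}=-0.815159-0.579237i ⇒ D=+0.228548+0.442105i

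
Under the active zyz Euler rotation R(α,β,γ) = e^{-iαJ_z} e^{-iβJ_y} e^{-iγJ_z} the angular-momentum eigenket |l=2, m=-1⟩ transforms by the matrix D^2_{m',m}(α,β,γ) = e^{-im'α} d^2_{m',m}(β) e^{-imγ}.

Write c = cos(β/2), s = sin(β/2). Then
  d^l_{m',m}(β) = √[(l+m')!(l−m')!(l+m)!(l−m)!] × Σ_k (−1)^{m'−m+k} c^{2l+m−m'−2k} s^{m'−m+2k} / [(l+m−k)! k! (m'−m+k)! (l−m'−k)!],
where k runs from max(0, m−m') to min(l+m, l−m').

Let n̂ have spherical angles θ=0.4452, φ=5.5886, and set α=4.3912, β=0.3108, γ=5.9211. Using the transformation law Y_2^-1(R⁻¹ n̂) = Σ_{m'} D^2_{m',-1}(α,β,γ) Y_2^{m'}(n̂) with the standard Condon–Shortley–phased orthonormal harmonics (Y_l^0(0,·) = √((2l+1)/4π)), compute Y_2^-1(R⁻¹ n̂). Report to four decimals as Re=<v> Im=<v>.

Need the full column D^2_{m',-1} for m'=−2..2 at α=4.3912, β=0.3108, γ=5.9211.
cos(β/2)=0.987950, sin(β/2)=0.154775
d^2_{-2,-1}: single k=1 term ⇒ +0.298494;  D = -0.160155+0.251892i
d^2_{-1,-1}: k∈[0..1] ⇒ +0.952663 -0.070145 = +0.882518;  D = -0.557165-0.684402i
d^2_{0,-1}: k∈[0..1] ⇒ -0.365579 +0.008973 = -0.356607;  D = -0.333485+0.126319i
d^2_{1,-1}: k∈[0..1] ⇒ +0.070145 -0.000574 = +0.069571;  D = +0.002844+0.069513i
d^2_{2,-1}: single k=0 term ⇒ -0.007326;  D = +0.007040+0.002027i
Y_2^{m'}(θ=0.4452,φ=5.5886) and Σ D·Y over m':
  (-0.1602+0.2519i)·(+0.0129+0.0705i)  (-0.5572-0.6844i)·(+0.2307+0.1922i)  (-0.3335+0.1263i)·(+0.4553+0.0000i)  (+0.0028+0.0695i)·(-0.2307+0.1922i)  (+0.0070+0.0020i)·(+0.0129-0.0705i)
Y_2^-1(R⁻¹ n̂) = -0.182445-0.231437i

Re=-0.1824 Im=-0.2314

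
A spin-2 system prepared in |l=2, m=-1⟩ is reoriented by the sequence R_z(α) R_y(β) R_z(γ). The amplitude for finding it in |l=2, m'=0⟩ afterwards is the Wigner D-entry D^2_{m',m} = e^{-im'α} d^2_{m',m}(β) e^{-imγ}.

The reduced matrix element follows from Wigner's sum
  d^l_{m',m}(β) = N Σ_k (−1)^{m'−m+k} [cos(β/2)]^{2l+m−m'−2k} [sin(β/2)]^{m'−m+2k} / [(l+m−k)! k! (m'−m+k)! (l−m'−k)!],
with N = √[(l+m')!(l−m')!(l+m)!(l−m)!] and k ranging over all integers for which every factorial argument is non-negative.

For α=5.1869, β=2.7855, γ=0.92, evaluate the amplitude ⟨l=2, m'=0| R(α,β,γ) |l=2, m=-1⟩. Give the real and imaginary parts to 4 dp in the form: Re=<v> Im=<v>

Re=0.2424 Im=0.3184

D^2_{0,-1}(5.1869,2.7855,0.92) = e^{-i·0·5.1869}·d^2_{0,-1}(2.7855)·e^{-i·-1·0.92}. Compute d first:
With c≡cos(β/2)=0.177107 and s≡sin(β/2)=0.984192, N=[2·2·1·6]^{1/2}=4.898979
k: max(0,(-1)−(0))=0 … min(2+(-1),2−(0))=1
  k=0: (−1)^1·4.8990/(2)·0.1771^3·0.9842^1 = -0.013393
  k=1: (−1)^2·4.8990/(2)·0.1771^1·0.9842^3 = +0.413571
d^2_{0,-1}(2.7855) = -0.013393 +0.413571 = +0.400179
Phases: e^{-i·(0)·5.1869}=+1.000000+0.000000i, e^{-i·(-1)·0.92}=+0.605820+0.795602i ⇒ D=+0.242436+0.318383i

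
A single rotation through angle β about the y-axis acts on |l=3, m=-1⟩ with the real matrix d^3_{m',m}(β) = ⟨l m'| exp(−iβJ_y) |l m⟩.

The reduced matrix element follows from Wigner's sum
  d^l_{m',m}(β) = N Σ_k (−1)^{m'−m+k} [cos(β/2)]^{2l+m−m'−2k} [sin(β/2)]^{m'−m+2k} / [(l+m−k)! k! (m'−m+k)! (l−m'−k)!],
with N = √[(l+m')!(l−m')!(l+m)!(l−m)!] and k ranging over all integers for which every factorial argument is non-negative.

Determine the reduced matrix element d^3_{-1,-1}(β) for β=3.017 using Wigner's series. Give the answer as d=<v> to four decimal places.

d=0.0230

d^3_{-1,-1}(β=3.017) via Wigner's sum:
With c≡cos(β/2)=0.062256 and s≡sin(β/2)=0.998060, N=[2·24·2·24]^{1/2}=48.000000
k: max(0,(-1)−(-1))=0 … min(3+(-1),3−(-1))=2
  k=0: (−1)^0·48.0000/(48)·0.0623^6·0.9981^0 = +0.000000
  k=1: (−1)^1·48.0000/(6)·0.0623^4·0.9981^2 = -0.000120
  k=2: (−1)^2·48.0000/(8)·0.0623^2·0.9981^4 = +0.023075
d^3_{-1,-1}(3.017) = +0.000000 -0.000120 +0.023075 = +0.022955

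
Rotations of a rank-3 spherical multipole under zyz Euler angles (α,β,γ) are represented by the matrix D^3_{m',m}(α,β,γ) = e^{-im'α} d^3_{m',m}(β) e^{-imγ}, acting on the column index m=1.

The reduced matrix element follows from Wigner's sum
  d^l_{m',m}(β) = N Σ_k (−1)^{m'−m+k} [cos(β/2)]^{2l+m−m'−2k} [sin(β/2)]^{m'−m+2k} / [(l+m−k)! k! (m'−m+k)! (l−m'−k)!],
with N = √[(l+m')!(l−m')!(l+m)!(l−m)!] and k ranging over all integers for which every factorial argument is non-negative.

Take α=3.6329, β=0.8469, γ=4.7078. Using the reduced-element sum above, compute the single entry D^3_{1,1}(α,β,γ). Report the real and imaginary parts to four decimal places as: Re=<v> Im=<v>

Split into d^3_{1,1}(β=0.8469) × two z-phases.
With c≡cos(β/2)=0.911677 and s≡sin(β/2)=0.410908, N=[24·2·24·2]^{1/2}=48.000000
The bounds max(0,m−m')=0 and min(l+m,l−m')=2 give 3 terms
  k=0: (−1)^0·48.0000/(48)·0.9117^6·0.4109^0 = +0.574176
  k=1: (−1)^1·48.0000/(6)·0.9117^4·0.4109^2 = -0.933132
  k=2: (−1)^2·48.0000/(8)·0.9117^2·0.4109^4 = +0.142171
d^3_{1,1}(0.8469) = +0.574176 -0.933132 +0.142171 = -0.216784
D = (-0.881717+0.471779i)·(-0.216784)·(-0.004589+0.999989i) = +0.101396+0.191610i

Re=0.1014 Im=0.1916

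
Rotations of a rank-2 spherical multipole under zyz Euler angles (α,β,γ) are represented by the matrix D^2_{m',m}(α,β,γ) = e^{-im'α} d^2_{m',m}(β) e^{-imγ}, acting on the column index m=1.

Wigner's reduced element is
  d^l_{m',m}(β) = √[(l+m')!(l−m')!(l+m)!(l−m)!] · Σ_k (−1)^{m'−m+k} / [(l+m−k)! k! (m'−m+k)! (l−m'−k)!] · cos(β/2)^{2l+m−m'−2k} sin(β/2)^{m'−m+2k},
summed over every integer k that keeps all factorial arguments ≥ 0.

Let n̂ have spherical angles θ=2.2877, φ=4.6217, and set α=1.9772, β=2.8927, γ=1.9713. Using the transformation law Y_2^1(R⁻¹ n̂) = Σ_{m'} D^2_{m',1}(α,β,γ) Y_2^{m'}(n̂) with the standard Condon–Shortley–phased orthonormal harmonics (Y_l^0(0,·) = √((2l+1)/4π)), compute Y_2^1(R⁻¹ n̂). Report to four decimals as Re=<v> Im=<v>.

Re=-0.0064 Im=0.3222

Need the full column D^2_{m',1} for m'=−2..2 at α=1.9772, β=2.8927, γ=1.9713.
cos(β/2)=0.124125, sin(β/2)=0.992267
d^2_{-2,1}: single k=3 term ⇒ +0.242536;  D = -0.097189+0.222211i
d^2_{-1,1}: k∈[2..3] ⇒ +0.045509 -0.969423 = -0.923914;  D = -0.923898-0.005451i
d^2_{0,1}: k∈[1..2] ⇒ +0.004648 -0.297044 = -0.292396;  D = +0.114000+0.269257i
d^2_{1,1}: k∈[0..1] ⇒ +0.000237 -0.045509 = -0.045272;  D = +0.031316-0.032693i
d^2_{2,1}: single k=0 term ⇒ -0.003795;  D = -0.003555-0.001328i
Y_2^{m'}(θ=2.2877,φ=4.6217) and Σ D·Y over m':
  (-0.0972+0.2222i)·(-0.2159-0.0396i)  (-0.9239-0.0055i)·(+0.0347-0.3811i)  (+0.1140+0.2693i)·(+0.0931+0.0000i)  (+0.0313-0.0327i)·(-0.0347-0.3811i)  (-0.0036-0.0013i)·(-0.2159+0.0396i)
Y_2^1(R⁻¹ n̂) = -0.006424+0.322174i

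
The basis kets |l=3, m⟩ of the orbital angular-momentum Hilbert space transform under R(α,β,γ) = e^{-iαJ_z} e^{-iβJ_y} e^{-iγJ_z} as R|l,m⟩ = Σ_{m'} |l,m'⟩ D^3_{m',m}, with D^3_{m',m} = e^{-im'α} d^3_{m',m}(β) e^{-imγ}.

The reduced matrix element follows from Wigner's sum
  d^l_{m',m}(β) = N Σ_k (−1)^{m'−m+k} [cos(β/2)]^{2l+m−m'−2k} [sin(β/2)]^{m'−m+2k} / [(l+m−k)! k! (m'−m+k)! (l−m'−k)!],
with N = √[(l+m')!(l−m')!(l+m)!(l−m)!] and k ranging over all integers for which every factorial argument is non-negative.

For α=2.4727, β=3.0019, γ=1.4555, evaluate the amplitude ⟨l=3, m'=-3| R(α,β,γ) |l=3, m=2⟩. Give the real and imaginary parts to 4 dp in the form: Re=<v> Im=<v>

Re=-0.0344 Im=-0.1653

D^3_{-3,2}(2.4727,3.0019,1.4555) = e^{-i·-3·2.4727}·d^3_{-3,2}(3.0019)·e^{-i·2·1.4555}. Compute d first:
Half-angle: c=0.069790, s=0.997562. N=√(1·720·120·1)=293.938769
k: max(0,(2)−(-3))=5 … min(3+(2),3−(-3))=5
  k=5: (−1)^0·293.9388/(120)·0.0698^1·0.9976^5 = +0.168875
d^3_{-3,2}(3.0019) = +0.168875
Attach z-rotation phases: D = e^{-i(-3)(2.4727)}·(+0.168875)·e^{-i(2)(1.4555)} = -0.034425-0.165329i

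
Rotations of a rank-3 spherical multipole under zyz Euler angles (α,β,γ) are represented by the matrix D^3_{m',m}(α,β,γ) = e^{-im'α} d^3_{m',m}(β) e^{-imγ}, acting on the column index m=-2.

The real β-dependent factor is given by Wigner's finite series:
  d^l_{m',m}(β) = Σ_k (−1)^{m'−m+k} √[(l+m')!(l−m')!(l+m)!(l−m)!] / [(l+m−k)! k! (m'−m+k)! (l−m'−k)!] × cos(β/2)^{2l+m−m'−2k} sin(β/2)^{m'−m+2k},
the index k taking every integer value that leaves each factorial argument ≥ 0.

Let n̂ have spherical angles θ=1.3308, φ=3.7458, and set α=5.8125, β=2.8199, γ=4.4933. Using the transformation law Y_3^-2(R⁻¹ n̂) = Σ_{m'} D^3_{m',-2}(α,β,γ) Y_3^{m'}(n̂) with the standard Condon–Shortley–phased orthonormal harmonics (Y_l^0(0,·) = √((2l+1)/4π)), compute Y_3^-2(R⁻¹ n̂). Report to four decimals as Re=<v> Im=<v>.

Need the full column D^3_{m',-2} for m'=−3..3 at α=5.8125, β=2.8199, γ=4.4933.
cos(β/2)=0.160154, sin(β/2)=0.987092
d^3_{-3,-2}: single k=1 term ⇒ +0.000255;  D = +0.000070+0.000245i
d^3_{-2,-2}: k∈[0..1] ⇒ +0.000017 -0.003205 = -0.003188;  D = +0.000606-0.003130i
d^3_{-1,-2}: k∈[0..1] ⇒ -0.000329 +0.024987 = +0.024658;  D = -0.015156+0.019450i
d^3_{0,-2}: k∈[0..1] ⇒ +0.003511 -0.133372 = -0.129861;  D = +0.117593-0.055099i
d^3_{1,-2}: k∈[0..1] ⇒ -0.024987 +0.474597 = +0.449610;  D = -0.449373-0.014613i
d^3_{2,-2}: k∈[0..1] ⇒ +0.121752 -0.925009 = -0.803258;  D = +0.703692+0.387351i
d^3_{3,-2}: single k=0 term ⇒ -0.367621;  D = +0.206639+0.304049i
Y_3^{m'}(θ=1.3308,φ=3.7458) and Σ D·Y over m':
  (+0.0001+0.0002i)·(+0.0916+0.3712i)  (+0.0006-0.0031i)·(+0.0813-0.2143i)  (-0.0152+0.0195i)·(+0.1854-0.1280i)  (+0.1176-0.0551i)·(-0.2411+0.0000i)  (-0.4494-0.0146i)·(-0.1854-0.1280i)  (+0.7037+0.3874i)·(+0.0813+0.2143i)  (+0.2066+0.3040i)·(-0.0916+0.3712i)
Y_3^-2(R⁻¹ n̂) = -0.105584+0.309856i

Re=-0.1056 Im=0.3099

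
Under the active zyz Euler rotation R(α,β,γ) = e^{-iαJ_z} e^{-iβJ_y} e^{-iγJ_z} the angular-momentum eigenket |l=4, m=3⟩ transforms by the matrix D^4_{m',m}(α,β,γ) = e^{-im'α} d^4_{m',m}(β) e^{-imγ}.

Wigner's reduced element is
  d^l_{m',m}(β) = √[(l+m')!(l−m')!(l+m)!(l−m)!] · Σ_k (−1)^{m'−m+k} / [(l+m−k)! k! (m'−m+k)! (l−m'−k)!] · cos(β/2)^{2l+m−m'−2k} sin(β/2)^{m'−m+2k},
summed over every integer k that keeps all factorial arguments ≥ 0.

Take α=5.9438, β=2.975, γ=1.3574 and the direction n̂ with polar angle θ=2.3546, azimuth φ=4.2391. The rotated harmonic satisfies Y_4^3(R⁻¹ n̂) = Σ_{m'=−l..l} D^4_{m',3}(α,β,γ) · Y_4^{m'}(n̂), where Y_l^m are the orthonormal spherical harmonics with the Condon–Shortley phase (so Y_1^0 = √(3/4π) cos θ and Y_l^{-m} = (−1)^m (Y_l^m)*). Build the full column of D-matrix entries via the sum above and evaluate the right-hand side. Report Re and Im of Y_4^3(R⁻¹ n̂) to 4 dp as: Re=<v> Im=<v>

Need the full column D^4_{m',3} for m'=−4..4 at α=5.9438, β=2.975, γ=1.3574.
cos(β/2)=0.083200, sin(β/2)=0.996533
d^4_{-4,3}: single k=7 term ⇒ +0.229673;  D = +0.150985+0.173070i
d^4_{-3,3}: k∈[6..7] ⇒ +0.047456 -0.972597 = -0.925141;  D = -0.341406-0.859841i
d^4_{-2,3}: k∈[5..6] ⇒ +0.006354 -0.303829 = -0.297475;  D = -0.011474-0.297254i
d^4_{-1,3}: k∈[4..5] ⇒ +0.000625 -0.053811 = -0.053185;  D = +0.015758-0.050797i
d^4_{0,3}: k∈[3..4] ⇒ +0.000047 -0.006697 = -0.006651;  D = +0.003973-0.005334i
d^4_{1,3}: k∈[2..3] ⇒ +0.000003 -0.000625 = -0.000623;  D = +0.000517-0.000347i
d^4_{2,3}: k∈[1..2] ⇒ +0.000000 -0.000044 = -0.000044;  D = +0.000043-0.000011i
d^4_{3,3}: k∈[0..1] ⇒ +0.000000 -0.000002 = -0.000002;  D = +0.000002+0.000000i
d^4_{4,3}: single k=0 term ⇒ -0.000000;  D = +0.000000+0.000000i
Y_4^{m'}(θ=2.3546,φ=4.2391) and Σ D·Y over m':
  (+0.1510+0.1731i)·(-0.0353+0.1056i)  (-0.3414-0.8598i)·(-0.3103+0.0472i)  (-0.0115-0.2973i)·(-0.2441-0.3389i)  (+0.0158-0.0508i)·(+0.0527-0.1029i)  (+0.0040-0.0053i)·(-0.3446+0.0000i)  (+0.0005-0.0003i)·(-0.0527-0.1029i)  (+0.0000-0.0000i)·(-0.2441+0.3389i)  (+0.0000+0.0000i)·(+0.3103+0.0472i)  (+0.0000+0.0000i)·(-0.0353-0.1056i)
Y_4^3(R⁻¹ n̂) = +0.019172+0.334537i

Re=0.0192 Im=0.3345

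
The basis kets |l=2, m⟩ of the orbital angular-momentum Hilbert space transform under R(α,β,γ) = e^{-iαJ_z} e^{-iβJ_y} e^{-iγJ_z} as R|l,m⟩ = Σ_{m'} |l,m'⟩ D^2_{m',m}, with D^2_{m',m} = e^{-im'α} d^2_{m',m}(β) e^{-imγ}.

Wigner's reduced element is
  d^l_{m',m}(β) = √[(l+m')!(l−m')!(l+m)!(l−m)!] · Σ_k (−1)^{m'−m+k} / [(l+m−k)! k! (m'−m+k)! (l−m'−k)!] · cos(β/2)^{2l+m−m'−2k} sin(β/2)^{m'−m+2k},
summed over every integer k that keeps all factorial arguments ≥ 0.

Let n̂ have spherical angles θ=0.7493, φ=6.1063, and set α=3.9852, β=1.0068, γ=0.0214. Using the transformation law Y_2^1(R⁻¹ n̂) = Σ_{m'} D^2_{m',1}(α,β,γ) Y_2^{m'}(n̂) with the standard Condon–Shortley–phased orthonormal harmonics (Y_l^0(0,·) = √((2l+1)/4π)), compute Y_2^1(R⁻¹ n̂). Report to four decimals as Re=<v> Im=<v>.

Re=0.0556 Im=-0.0417

Need the full column D^2_{m',1} for m'=−2..2 at α=3.9852, β=1.0068, γ=0.0214.
cos(β/2)=0.875947, sin(β/2)=0.482407
d^2_{-2,1}: single k=3 term ⇒ +0.196674;  D = -0.018660+0.195787i
d^2_{-1,1}: k∈[2..3] ⇒ +0.535678 -0.054157 = +0.481521;  D = -0.327726-0.352786i
d^2_{0,1}: k∈[1..2] ⇒ +0.794187 -0.240876 = +0.553312;  D = +0.553185-0.011840i
d^2_{1,1}: k∈[0..1] ⇒ +0.588725 -0.535678 = +0.053047;  D = -0.034408+0.040374i
d^2_{2,1}: single k=0 term ⇒ -0.648451;  D = +0.089086+0.642303i
Y_2^{m'}(θ=0.7493,φ=6.1063) and Σ D·Y over m':
  (-0.0187+0.1958i)·(+0.1681+0.0621i)  (-0.3277-0.3528i)·(+0.3793+0.0678i)  (+0.5532-0.0118i)·(+0.1918+0.0000i)  (-0.0344+0.0404i)·(-0.3793+0.0678i)  (+0.0891+0.6423i)·(+0.1681-0.0621i)
Y_2^1(R⁻¹ n̂) = +0.055610-0.041730i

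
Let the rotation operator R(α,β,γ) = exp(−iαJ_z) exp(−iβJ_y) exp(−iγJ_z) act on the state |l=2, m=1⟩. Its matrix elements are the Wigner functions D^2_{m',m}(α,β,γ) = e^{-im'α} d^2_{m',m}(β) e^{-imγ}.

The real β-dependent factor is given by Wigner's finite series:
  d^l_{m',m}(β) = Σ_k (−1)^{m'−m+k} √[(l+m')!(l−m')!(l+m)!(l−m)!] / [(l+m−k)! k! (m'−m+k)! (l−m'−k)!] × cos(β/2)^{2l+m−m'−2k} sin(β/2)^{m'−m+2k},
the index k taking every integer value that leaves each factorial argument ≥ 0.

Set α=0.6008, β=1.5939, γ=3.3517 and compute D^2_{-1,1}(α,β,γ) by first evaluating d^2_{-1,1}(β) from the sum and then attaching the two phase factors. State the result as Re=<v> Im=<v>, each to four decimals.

Re=-0.4511 Im=-0.1858

Split into d^2_{-1,1}(β=1.5939) × two z-phases.
Half-angle: c=0.698891, s=0.715228. N=√(1·6·6·1)=6.000000
k∈{2,3} keeps every argument non-negative
  k=2: (−1)^0·6.0000/(2)·0.6989^2·0.7152^2 = +0.749600
  k=3: (−1)^1·6.0000/(6)·0.6989^0·0.7152^4 = -0.261684
d^2_{-1,1}(1.5939) = +0.749600 -0.261684 = +0.487916
Phases: e^{-i·(-1)·0.6008}=+0.824884+0.565303i, e^{-i·(1)·3.3517}=-0.978009+0.208565i ⇒ D=-0.451149-0.185812i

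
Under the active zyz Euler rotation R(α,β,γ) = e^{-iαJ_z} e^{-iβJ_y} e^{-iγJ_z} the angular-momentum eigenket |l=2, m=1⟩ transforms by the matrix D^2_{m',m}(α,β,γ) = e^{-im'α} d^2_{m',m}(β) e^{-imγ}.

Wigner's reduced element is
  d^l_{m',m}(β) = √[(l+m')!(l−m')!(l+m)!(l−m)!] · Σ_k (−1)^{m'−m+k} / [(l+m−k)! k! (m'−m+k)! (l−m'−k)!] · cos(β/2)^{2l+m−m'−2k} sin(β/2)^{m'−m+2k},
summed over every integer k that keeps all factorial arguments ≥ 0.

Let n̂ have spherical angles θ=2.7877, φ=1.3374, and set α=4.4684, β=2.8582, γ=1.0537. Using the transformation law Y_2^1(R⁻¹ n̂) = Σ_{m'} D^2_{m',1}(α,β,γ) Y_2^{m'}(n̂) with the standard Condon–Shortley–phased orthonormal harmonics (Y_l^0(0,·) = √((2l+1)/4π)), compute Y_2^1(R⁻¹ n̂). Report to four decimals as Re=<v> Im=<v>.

Re=-0.1807 Im=0.3223

Need the full column D^2_{m',1} for m'=−2..2 at α=4.4684, β=2.8582, γ=1.0537.
cos(β/2)=0.141223, sin(β/2)=0.989978
d^2_{-2,1}: single k=3 term ⇒ +0.274038;  D = -0.007978+0.273922i
d^2_{-1,1}: k∈[2..3] ⇒ +0.058638 -0.960510 = -0.901872;  D = +0.868446+0.243257i
d^2_{0,1}: k∈[1..2] ⇒ +0.006830 -0.335627 = -0.328797;  D = -0.162543+0.285809i
d^2_{1,1}: k∈[0..1] ⇒ +0.000398 -0.058638 = -0.058240;  D = -0.042171-0.040169i
d^2_{2,1}: single k=0 term ⇒ -0.005577;  D = +0.004708-0.002989i
Y_2^{m'}(θ=2.7877,φ=1.3374) and Σ D·Y over m':
  (-0.0080+0.2739i)·(-0.0414-0.0209i)  (+0.8684+0.2433i)·(-0.0581+0.2443i)  (-0.1625+0.2858i)·(+0.5171+0.0000i)  (-0.0422-0.0402i)·(+0.0581+0.2443i)  (+0.0047-0.0030i)·(-0.0414+0.0209i)
Y_2^1(R⁻¹ n̂) = -0.180655+0.322266i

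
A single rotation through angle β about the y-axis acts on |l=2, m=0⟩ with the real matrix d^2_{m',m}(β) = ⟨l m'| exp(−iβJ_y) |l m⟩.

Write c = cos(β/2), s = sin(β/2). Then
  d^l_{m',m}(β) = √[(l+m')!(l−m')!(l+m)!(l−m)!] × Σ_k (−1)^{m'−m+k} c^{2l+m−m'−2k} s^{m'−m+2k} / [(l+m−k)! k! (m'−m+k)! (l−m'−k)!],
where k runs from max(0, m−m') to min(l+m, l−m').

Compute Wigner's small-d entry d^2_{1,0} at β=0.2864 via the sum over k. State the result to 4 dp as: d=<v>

d=-0.3319

d^2_{1,0}(β=0.2864) via Wigner's sum:
c=cos(0.2864/2)=0.989764, s=sin(0.2864/2)=0.142711; N=√[6·1·2·2]=4.898979
k: max(0,(0)−(1))=0 … min(2+(0),2−(1))=1
  k=0: (−1)^1·4.8990/(2)·0.9898^3·0.1427^1 = -0.338945
  k=1: (−1)^2·4.8990/(2)·0.9898^1·0.1427^3 = +0.007047
d^2_{1,0}(0.2864) = -0.338945 +0.007047 = -0.331898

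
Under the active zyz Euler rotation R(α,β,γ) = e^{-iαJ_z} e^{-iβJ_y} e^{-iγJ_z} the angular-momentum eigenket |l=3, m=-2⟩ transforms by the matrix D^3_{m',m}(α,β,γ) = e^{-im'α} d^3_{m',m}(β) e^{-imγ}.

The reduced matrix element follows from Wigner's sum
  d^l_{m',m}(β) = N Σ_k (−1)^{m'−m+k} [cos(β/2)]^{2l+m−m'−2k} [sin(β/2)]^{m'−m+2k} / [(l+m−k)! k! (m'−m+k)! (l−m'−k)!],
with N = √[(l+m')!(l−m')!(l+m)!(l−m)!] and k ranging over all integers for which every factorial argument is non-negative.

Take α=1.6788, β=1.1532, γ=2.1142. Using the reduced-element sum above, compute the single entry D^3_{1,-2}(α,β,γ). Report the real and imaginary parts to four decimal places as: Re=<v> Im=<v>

First d^3_{1,-2}(β=1.1532), then the phase factors e^{-i(1)α} and e^{-i(-2)γ}:
Half-angle: c=0.838321, s=0.545177. N=√(24·2·1·120)=75.894664
k∈{0,1} keeps every argument non-negative
  k=0: (−1)^3·75.8947/(12)·0.8383^3·0.5452^3 = -0.603772
  k=1: (−1)^4·75.8947/(24)·0.8383^1·0.5452^5 = +0.127672
d^3_{1,-2}(1.1532) = -0.603772 +0.127672 = -0.476100
Attach z-rotation phases: D = e^{-i(1)(1.6788)}·(-0.476100)·e^{-i(-2)(2.1142)} = +0.395082-0.265671i

Re=0.3951 Im=-0.2657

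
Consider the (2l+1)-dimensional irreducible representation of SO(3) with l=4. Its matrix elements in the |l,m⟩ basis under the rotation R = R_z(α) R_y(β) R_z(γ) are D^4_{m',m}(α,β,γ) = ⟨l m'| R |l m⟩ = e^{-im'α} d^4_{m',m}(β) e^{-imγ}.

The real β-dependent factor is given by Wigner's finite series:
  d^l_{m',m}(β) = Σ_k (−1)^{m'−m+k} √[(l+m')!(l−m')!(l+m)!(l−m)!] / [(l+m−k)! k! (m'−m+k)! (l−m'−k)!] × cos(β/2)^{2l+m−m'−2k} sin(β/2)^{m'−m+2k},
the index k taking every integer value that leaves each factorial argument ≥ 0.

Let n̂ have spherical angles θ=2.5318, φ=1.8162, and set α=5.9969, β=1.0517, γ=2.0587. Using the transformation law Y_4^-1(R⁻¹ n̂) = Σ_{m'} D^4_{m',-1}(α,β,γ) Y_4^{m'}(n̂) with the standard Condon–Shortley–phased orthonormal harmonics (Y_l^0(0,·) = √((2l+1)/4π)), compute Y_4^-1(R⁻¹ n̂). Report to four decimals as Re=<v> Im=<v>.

Need the full column D^4_{m',-1} for m'=−4..4 at α=5.9969, β=1.0517, γ=2.0587.
cos(β/2)=0.864898, sin(β/2)=0.501948
d^4_{-4,-1}: single k=3 term ⇒ +0.458031;  D = +0.279826+0.362615i
d^4_{-3,-1}: k∈[2..3] ⇒ +0.837098 -0.469909 = +0.367189;  D = +0.133107+0.342214i
d^4_{-2,-1}: k∈[1..3] ⇒ +0.770989 -1.298395 +0.291544 = -0.235862;  D = -0.019946-0.235017i
d^4_{-1,-1}: k∈[0..3] ⇒ +0.313125 -1.581967 +1.065654 -0.119642 = -0.322830;  D = +0.064648-0.316291i
d^4_{0,-1}: k∈[0..3] ⇒ -0.812694 +1.642354 -0.553166 +0.031052 = +0.307547;  D = -0.144170+0.271661i
d^4_{1,-1}: k∈[0..3] ⇒ +1.054645 -1.065654 +0.179463 -0.004030 = +0.164424;  D = -0.114955+0.117561i
d^4_{2,-1}: k∈[0..2] ⇒ -0.865597 +0.437316 -0.029459 = -0.457739;  D = +0.399417-0.223587i
d^4_{3,-1}: k∈[0..1] ⇒ +0.469909 -0.094963 = +0.374946;  D = -0.365576+0.083301i
d^4_{4,-1}: single k=0 term ⇒ -0.154271;  D = +0.153972+0.009597i
Y_4^{m'}(θ=2.5318,φ=1.8162) and Σ D·Y over m':
  (+0.2798+0.3626i)·(+0.0265-0.0396i)  (+0.1331+0.3422i)·(-0.1294-0.1428i)  (-0.0199-0.2350i)·(-0.3584+0.1916i)  (+0.0646-0.3163i)·(+0.0920+0.3672i)  (-0.1442+0.2717i)·(-0.1433+0.0000i)  (-0.1150+0.1176i)·(-0.0920+0.3672i)  (+0.3994-0.2236i)·(-0.3584-0.1916i)  (-0.3656+0.0833i)·(+0.1294-0.1428i)  (+0.1540+0.0096i)·(+0.0265+0.0396i)
Y_4^-1(R⁻¹ n̂) = -0.002012-0.008678i

Re=-0.0020 Im=-0.0087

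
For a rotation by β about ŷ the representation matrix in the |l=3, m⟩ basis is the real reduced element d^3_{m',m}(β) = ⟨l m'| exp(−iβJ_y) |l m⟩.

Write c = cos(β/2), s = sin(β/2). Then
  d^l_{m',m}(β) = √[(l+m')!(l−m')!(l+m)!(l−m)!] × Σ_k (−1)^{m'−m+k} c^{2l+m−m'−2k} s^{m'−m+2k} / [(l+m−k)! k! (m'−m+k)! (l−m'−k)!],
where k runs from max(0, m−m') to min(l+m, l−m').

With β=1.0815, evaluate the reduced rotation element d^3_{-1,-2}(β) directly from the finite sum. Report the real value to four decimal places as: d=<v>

d=-0.2103

d^3_{-1,-2}(β=1.0815) via Wigner's sum:
c=cos(1.0815/2)=0.857323, s=sin(1.0815/2)=0.514779; N=√[2·24·1·120]=75.894664
Admissible k: 0..1 (factorial args all ≥0)
  k=0: (−1)^1·75.8947/(24)·0.8573^5·0.5148^1 = -0.753951
  k=1: (−1)^2·75.8947/(12)·0.8573^3·0.5148^3 = +0.543658
d^3_{-1,-2}(1.0815) = -0.753951 +0.543658 = -0.210292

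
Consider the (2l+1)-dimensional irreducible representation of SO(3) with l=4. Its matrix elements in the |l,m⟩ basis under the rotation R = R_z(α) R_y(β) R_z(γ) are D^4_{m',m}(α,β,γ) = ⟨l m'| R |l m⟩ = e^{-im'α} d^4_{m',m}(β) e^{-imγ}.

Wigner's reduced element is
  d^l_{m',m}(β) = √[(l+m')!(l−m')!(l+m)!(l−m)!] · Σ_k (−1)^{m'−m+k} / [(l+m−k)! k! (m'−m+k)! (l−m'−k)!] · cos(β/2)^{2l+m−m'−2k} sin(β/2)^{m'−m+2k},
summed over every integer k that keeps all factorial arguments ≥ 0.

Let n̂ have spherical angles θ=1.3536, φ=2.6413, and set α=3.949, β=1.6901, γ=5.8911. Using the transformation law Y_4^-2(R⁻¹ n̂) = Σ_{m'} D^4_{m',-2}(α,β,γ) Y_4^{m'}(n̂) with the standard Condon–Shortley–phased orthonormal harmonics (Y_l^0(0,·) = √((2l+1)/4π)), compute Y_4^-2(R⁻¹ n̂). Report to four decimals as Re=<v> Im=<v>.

Need the full column D^4_{m',-2} for m'=−4..4 at α=3.949, β=1.6901, γ=5.8911.
cos(β/2)=0.663694, sin(β/2)=0.748004
d^4_{-4,-2}: single k=2 term ⇒ +0.253043;  D = -0.194167+0.162265i
d^4_{-3,-2}: k∈[1..2] ⇒ +0.158761 -0.604974 = -0.446213;  D = -0.029987+0.445204i
d^4_{-2,-2}: k∈[0..2] ⇒ +0.037648 -0.573847 +0.911127 = +0.374928;  D = +0.252851+0.276834i
d^4_{-1,-2}: k∈[0..2] ⇒ -0.180018 +1.143293 -0.968142 = -0.004866;  D = +0.004865+0.000113i
d^4_{0,-2}: k∈[0..2] ⇒ +0.453666 -1.536659 +0.731950 = -0.351043;  D = -0.248530+0.247920i
d^4_{1,-2}: k∈[0..2] ⇒ -0.762195 +1.452212 -0.368920 = +0.321097;  D = +0.006672+0.321027i
d^4_{2,-2}: k∈[0..2] ⇒ +0.911127 -0.925852 +0.098002 = +0.083277;  D = -0.061351-0.056313i
d^4_{3,-2}: k∈[0..1] ⇒ -0.768439 +0.325357 = -0.443081;  D = -0.442151+0.028692i
d^4_{4,-2}: single k=0 term ⇒ +0.408262;  D = -0.262569+0.312627i
Y_4^{m'}(θ=1.3536,φ=2.6413) and Σ D·Y over m':
  (-0.1942+0.1623i)·(-0.1679+0.3657i)  (-0.0300+0.4452i)·(-0.0175-0.2505i)  (+0.2529+0.2768i)·(-0.1162-0.1812i)  (+0.0049+0.0001i)·(+0.2337+0.1277i)  (-0.2485+0.2479i)·(+0.1780+0.0000i)  (+0.0067+0.3210i)·(-0.2337+0.1277i)  (-0.0614-0.0563i)·(-0.1162+0.1812i)  (-0.4422+0.0287i)·(+0.0175-0.2505i)  (-0.2626+0.3126i)·(-0.1679-0.3657i)
Y_4^-2(R⁻¹ n̂) = +0.195610-0.055689i

Re=0.1956 Im=-0.0557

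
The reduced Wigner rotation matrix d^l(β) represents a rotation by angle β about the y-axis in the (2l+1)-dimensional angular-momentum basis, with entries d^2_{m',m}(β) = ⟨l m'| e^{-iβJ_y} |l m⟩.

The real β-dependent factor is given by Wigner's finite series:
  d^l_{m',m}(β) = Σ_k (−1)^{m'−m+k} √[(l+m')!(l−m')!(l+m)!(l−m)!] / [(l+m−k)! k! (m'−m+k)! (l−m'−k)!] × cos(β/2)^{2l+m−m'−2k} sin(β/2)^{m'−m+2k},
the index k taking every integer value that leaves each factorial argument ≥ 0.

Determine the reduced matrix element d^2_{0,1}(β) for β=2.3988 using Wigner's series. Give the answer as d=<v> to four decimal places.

d=-0.6102

d^2_{0,1}(β=2.3988) via Wigner's sum:
With c≡cos(β/2)=0.362917 and s≡sin(β/2)=0.931822, N=[2·2·6·1]^{1/2}=4.898979
The bounds max(0,m−m')=1 and min(l+m,l−m')=2 give 2 terms
  k=1: (−1)^0·4.8990/(2)·0.3629^3·0.9318^1 = +0.109101
  k=2: (−1)^1·4.8990/(2)·0.3629^1·0.9318^3 = -0.719252
d^2_{0,1}(2.3988) = +0.109101 -0.719252 = -0.610151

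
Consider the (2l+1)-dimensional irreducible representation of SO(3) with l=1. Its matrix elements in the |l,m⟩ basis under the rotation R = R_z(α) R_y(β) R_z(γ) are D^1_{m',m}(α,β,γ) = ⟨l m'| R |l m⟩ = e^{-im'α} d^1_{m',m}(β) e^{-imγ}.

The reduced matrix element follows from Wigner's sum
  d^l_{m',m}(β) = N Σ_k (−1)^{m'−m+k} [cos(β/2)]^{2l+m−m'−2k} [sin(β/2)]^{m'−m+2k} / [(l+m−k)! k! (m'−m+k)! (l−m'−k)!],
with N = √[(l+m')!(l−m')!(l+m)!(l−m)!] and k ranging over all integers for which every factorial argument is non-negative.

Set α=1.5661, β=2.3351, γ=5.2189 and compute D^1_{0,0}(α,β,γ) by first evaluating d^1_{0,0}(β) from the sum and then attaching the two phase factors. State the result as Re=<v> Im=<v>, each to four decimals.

First d^1_{0,0}(β=2.3351), then the phase factors e^{-i(0)α} and e^{-i(0)γ}:
Half-angle: c=0.392406, s=0.919792. N=√(1·1·1·1)=1.000000
Admissible k: 0..1 (factorial args all ≥0)
  k=0: (−1)^0·1.0000/(1)·0.3924^2·0.9198^0 = +0.153983
  k=1: (−1)^1·1.0000/(1)·0.3924^0·0.9198^2 = -0.846017
d^1_{0,0}(2.3351) = +0.153983 -0.846017 = -0.692035
Phases: e^{-i·(0)·1.5661}=+1.000000+0.000000i, e^{-i·(0)·5.2189}=+1.000000+0.000000i ⇒ D=-0.692035+0.000000i

Re=-0.6920 Im=0.0000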